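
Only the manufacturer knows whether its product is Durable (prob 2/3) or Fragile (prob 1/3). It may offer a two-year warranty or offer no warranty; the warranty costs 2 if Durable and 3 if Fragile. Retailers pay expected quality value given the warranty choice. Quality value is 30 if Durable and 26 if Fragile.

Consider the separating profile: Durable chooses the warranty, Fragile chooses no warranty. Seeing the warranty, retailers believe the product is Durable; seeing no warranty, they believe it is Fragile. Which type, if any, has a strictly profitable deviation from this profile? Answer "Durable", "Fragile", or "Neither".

The warranty pays 30; no warranty pays 26.
Durable: assigned the warranty, nets 30 − 2 = 28; deviating to no warranty nets 26.
Fragile: assigned no warranty, nets 26; deviating to the warranty nets 30 − 3 = 27.
The Fragile type gains 1 by deviating.

Fragile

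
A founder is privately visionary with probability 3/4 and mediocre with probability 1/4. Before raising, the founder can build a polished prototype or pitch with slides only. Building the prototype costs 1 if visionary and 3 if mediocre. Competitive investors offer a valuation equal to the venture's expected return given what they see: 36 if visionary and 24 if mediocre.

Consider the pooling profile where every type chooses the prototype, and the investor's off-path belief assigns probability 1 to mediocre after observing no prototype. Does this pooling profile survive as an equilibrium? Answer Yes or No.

Yes

On path, the investor holds the prior and pays 3/4·36 + 1/4·24 = 33. Off path (no prototype), believing mediocre, it pays 24.
visionary: the prototype nets 33 − 1 = 32; no prototype nets 24. visionary stays.
mediocre: the prototype nets 33 − 3 = 30; no prototype nets 24. mediocre stays.
No type deviates, so pooling is sustained.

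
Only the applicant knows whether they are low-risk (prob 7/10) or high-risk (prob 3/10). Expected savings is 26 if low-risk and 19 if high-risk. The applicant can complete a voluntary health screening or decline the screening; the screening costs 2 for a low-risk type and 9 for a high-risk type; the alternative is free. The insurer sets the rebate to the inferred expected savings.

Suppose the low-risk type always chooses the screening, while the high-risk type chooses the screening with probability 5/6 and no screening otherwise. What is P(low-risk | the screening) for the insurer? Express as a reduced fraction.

P(the screening) = (7/10)·1 + (3/10)·(5/6) = 19/20.
By Bayes' rule, P(low-risk | the screening) = (7/10) / (19/20) = 14/19.

14/19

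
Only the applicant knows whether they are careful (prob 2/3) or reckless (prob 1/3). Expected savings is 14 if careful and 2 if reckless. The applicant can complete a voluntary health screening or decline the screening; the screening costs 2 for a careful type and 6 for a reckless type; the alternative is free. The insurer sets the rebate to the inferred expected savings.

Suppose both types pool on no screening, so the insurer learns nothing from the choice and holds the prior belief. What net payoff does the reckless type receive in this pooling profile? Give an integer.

10

Pooled rebate = 2/3·14 + 1/3·2 = 10.
reckless pays no cost for no screening, so net payoff = 10.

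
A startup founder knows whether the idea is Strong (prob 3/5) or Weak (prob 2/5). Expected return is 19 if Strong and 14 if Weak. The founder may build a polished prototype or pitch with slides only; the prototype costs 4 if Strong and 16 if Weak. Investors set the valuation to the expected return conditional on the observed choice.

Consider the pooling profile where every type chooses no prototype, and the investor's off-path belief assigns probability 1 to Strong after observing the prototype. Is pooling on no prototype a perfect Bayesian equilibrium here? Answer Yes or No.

On path, the investor holds the prior and pays 3/5·19 + 2/5·14 = 17. Off path (the prototype), believing Strong, it pays 19.
Strong: no prototype nets 17; the prototype nets 19 − 4 = 15. Strong stays.
Weak: no prototype nets 17; the prototype nets 19 − 16 = 3. Weak stays.
No type deviates, so pooling is sustained.

Yes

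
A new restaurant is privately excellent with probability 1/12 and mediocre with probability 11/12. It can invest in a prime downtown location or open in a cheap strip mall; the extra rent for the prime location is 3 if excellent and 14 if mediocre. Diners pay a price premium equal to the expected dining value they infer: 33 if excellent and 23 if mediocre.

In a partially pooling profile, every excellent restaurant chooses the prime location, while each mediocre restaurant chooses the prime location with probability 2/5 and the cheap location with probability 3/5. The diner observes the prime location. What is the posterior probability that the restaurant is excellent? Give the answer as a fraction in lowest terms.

P(the prime location) = (1/12)·1 + (11/12)·(2/5) = 9/20.
By Bayes' rule, P(excellent | the prime location) = (1/12) / (9/20) = 5/27.

5/27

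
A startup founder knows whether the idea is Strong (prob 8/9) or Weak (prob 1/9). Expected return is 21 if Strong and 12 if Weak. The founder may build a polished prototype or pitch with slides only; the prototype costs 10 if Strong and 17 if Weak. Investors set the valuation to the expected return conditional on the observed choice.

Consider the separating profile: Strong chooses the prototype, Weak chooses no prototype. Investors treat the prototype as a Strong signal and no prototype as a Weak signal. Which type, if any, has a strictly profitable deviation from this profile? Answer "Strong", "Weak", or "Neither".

The prototype pays 21; no prototype pays 12.
Strong: assigned the prototype, nets 21 − 10 = 11; deviating to no prototype nets 12.
Weak: assigned no prototype, nets 12; deviating to the prototype nets 21 − 17 = 4.
The Strong type gains 1 by deviating.

Strong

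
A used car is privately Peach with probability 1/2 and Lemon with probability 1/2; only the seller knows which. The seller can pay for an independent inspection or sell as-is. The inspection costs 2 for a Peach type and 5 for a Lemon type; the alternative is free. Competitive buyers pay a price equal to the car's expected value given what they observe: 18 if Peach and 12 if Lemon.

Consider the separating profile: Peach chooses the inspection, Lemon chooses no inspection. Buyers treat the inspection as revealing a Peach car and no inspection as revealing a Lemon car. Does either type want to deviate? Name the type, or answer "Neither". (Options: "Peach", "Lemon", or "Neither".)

Lemon

The inspection pays 18; no inspection pays 12.
Peach: assigned the inspection, nets 18 − 2 = 16; deviating to no inspection nets 12.
Lemon: assigned no inspection, nets 12; deviating to the inspection nets 18 − 5 = 13.
The Lemon type gains 1 by deviating.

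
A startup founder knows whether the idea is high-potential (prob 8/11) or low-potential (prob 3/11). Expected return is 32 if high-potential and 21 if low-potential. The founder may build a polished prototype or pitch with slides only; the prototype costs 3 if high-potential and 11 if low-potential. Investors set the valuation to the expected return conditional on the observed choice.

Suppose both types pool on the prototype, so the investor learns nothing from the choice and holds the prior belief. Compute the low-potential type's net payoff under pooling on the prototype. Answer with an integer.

18

Pooled valuation = 8/11·32 + 3/11·21 = 29.
low-potential pays cost 11 for the prototype, so net payoff = 29 − 11 = 18.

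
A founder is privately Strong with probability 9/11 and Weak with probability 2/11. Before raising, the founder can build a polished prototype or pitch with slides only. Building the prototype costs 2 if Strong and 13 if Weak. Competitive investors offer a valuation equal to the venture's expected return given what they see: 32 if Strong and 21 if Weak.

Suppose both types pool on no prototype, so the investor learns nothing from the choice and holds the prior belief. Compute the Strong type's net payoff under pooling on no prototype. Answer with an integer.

Pooled valuation = 9/11·32 + 2/11·21 = 30.
Strong pays no cost for no prototype, so net payoff = 30.

30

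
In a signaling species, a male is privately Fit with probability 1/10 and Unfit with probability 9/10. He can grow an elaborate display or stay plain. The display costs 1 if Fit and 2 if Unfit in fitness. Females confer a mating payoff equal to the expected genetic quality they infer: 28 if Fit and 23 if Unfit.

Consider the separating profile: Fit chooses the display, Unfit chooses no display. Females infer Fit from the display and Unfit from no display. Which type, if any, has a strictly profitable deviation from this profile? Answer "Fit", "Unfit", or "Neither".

The display pays 28; no display pays 23.
Fit: assigned the display, nets 28 − 1 = 27; deviating to no display nets 23.
Unfit: assigned no display, nets 23; deviating to the display nets 28 − 2 = 26.
The Unfit type gains 3 by deviating.

Unfit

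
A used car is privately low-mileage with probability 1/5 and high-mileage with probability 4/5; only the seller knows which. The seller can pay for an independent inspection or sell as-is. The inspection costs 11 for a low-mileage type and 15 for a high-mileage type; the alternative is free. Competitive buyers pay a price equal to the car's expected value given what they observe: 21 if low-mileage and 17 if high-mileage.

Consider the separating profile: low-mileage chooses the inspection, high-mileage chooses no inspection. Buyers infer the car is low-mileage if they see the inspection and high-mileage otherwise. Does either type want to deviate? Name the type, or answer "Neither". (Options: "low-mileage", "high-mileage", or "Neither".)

The inspection pays 21; no inspection pays 17.
low-mileage: assigned the inspection, nets 21 − 11 = 10; deviating to no inspection nets 17.
high-mileage: assigned no inspection, nets 17; deviating to the inspection nets 21 − 15 = 6.
The low-mileage type gains 7 by deviating.

low-mileage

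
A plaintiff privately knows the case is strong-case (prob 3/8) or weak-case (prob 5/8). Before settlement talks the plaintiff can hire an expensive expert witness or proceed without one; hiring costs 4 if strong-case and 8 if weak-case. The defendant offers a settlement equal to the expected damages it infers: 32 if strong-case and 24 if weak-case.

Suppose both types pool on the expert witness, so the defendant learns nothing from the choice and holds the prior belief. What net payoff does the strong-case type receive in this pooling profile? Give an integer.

Pooled settlement = 3/8·32 + 5/8·24 = 27.
strong-case pays cost 4 for the expert witness, so net payoff = 27 − 4 = 23.

23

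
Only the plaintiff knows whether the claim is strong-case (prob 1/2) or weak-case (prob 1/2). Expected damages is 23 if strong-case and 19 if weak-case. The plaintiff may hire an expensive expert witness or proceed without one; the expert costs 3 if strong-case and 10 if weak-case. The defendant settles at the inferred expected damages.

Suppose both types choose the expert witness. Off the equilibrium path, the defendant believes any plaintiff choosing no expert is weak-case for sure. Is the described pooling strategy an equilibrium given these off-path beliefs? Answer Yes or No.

On path, the defendant holds the prior and pays 1/2·23 + 1/2·19 = 21. Off path (no expert), believing weak-case, it pays 19.
strong-case: the expert witness nets 21 − 3 = 18; no expert nets 19. strong-case would deviate.
weak-case: the expert witness nets 21 − 10 = 11; no expert nets 19. weak-case would deviate.
A type deviates, so pooling fails.

No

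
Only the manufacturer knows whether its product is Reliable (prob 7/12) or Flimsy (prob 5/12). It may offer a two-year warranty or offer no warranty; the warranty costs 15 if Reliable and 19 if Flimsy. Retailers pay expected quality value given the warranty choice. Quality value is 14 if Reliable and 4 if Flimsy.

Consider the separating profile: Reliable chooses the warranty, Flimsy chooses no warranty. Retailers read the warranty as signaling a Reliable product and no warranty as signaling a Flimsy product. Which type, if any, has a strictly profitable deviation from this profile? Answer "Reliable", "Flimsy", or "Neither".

Reliable

The warranty pays 14; no warranty pays 4.
Reliable: assigned the warranty, nets 14 − 15 = -1; deviating to no warranty nets 4.
Flimsy: assigned no warranty, nets 4; deviating to the warranty nets 14 − 19 = -5.
The Reliable type gains 5 by deviating.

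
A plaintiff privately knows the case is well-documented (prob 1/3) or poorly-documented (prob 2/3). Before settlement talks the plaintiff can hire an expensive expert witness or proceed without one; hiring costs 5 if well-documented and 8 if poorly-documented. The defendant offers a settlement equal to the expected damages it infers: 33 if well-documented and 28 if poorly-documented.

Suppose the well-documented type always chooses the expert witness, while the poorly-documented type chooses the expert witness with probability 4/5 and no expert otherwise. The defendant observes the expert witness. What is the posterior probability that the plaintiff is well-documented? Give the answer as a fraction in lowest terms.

P(the expert witness) = (1/3)·1 + (2/3)·(4/5) = 13/15.
By Bayes' rule, P(well-documented | the expert witness) = (1/3) / (13/15) = 5/13.

5/13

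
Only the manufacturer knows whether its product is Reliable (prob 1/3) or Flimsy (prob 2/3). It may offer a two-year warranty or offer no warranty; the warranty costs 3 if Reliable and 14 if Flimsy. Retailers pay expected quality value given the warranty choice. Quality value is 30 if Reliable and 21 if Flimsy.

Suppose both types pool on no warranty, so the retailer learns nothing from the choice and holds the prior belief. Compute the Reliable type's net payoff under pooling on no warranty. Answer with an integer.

24

Pooled price = 1/3·30 + 2/3·21 = 24.
Reliable pays no cost for no warranty, so net payoff = 24.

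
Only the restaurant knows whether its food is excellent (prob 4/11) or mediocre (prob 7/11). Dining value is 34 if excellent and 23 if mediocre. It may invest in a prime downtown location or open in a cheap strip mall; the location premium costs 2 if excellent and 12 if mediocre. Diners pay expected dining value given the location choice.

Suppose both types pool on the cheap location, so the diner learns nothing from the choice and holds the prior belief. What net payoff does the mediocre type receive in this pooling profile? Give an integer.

27

Pooled price premium = 4/11·34 + 7/11·23 = 27.
mediocre pays no cost for the cheap location, so net payoff = 27.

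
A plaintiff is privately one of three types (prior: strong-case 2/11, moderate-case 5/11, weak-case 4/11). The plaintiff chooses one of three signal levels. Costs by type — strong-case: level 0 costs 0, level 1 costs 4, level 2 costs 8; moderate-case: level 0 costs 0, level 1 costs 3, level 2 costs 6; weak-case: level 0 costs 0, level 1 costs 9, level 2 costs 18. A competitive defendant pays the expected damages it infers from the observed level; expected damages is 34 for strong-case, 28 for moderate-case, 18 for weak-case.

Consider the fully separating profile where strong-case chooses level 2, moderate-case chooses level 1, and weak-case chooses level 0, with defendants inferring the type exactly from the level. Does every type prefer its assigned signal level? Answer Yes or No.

No

Separating settlements: level 2 → 34, level 1 → 28, level 0 → 18.
strong-case (assigned level 2): level 0: 18 − 0 = 18; level 1: 28 − 4 = 24; level 2: 34 − 8 = 26. strong-case stays.
moderate-case (assigned level 1): level 0: 18 − 0 = 18; level 1: 28 − 3 = 25; level 2: 34 − 6 = 28. moderate-case prefers level 2.
weak-case (assigned level 0): level 0: 18 − 0 = 18; level 1: 28 − 9 = 19; level 2: 34 − 18 = 16. weak-case prefers level 1.
At least one type deviates; the separating profile fails.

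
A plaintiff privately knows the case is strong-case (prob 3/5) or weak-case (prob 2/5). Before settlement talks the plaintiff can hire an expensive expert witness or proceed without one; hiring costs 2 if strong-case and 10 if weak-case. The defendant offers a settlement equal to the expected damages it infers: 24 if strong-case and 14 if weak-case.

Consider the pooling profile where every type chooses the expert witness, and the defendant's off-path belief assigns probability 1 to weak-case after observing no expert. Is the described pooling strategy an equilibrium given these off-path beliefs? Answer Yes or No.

On path, the defendant holds the prior and pays 3/5·24 + 2/5·14 = 20. Off path (no expert), believing weak-case, it pays 14.
strong-case: the expert witness nets 20 − 2 = 18; no expert nets 14. strong-case stays.
weak-case: the expert witness nets 20 − 10 = 10; no expert nets 14. weak-case would deviate.
A type deviates, so pooling fails.

No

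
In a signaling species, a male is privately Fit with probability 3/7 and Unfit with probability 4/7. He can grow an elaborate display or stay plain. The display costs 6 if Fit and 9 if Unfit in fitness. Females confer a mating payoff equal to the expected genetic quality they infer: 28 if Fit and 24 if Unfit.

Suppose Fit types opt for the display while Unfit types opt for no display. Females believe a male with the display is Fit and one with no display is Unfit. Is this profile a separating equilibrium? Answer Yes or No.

Under these beliefs, the display earns mating payoff 28 and no display earns mating payoff 24.
Fit: the display nets 28 − 6 = 22; no display nets 24. Fit would deviate to no display.
Unfit: the display nets 28 − 9 = 19; no display nets 24. Unfit prefers no display.
Fit has a profitable deviation, so the profile is not an equilibrium.

No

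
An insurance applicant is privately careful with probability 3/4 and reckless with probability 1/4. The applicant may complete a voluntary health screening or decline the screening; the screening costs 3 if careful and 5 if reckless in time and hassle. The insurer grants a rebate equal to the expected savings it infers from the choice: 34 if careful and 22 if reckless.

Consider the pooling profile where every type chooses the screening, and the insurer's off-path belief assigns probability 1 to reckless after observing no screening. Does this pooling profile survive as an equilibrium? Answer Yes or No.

Yes

On path, the insurer holds the prior and pays 3/4·34 + 1/4·22 = 31. Off path (no screening), believing reckless, it pays 22.
careful: the screening nets 31 − 3 = 28; no screening nets 22. careful stays.
reckless: the screening nets 31 − 5 = 26; no screening nets 22. reckless stays.
No type deviates, so pooling is sustained.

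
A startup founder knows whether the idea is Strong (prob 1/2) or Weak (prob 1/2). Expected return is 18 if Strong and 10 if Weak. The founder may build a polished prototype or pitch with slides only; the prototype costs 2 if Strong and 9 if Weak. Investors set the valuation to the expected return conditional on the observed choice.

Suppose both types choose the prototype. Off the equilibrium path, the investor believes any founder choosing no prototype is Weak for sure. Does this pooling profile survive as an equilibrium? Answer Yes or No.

On path, the investor holds the prior and pays 1/2·18 + 1/2·10 = 14. Off path (no prototype), believing Weak, it pays 10.
Strong: the prototype nets 14 − 2 = 12; no prototype nets 10. Strong stays.
Weak: the prototype nets 14 − 9 = 5; no prototype nets 10. Weak would deviate.
A type deviates, so pooling fails.

No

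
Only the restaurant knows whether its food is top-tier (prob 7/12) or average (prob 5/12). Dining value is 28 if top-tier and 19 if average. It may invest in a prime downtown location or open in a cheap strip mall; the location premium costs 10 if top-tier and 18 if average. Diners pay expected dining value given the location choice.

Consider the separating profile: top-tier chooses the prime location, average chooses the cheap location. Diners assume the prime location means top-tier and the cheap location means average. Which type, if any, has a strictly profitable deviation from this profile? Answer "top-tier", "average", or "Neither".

The prime location pays 28; the cheap location pays 19.
top-tier: assigned the prime location, nets 28 − 10 = 18; deviating to the cheap location nets 19.
average: assigned the cheap location, nets 19; deviating to the prime location nets 28 − 18 = 10.
The top-tier type gains 1 by deviating.

top-tier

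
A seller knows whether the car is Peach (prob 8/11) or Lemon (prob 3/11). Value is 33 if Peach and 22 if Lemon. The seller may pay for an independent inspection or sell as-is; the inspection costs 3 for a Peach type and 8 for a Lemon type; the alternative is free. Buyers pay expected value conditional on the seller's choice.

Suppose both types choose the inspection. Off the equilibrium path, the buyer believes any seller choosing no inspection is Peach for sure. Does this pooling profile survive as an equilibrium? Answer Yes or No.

On path, the buyer holds the prior and pays 8/11·33 + 3/11·22 = 30. Off path (no inspection), believing Peach, it pays 33.
Peach: the inspection nets 30 − 3 = 27; no inspection nets 33. Peach would deviate.
Lemon: the inspection nets 30 − 8 = 22; no inspection nets 33. Lemon would deviate.
A type deviates, so pooling fails.

No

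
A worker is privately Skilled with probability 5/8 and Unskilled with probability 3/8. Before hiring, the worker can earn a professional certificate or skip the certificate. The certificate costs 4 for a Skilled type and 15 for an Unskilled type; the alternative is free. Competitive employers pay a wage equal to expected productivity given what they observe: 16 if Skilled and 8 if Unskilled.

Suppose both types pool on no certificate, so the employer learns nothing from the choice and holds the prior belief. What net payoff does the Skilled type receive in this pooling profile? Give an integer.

Pooled wage = 5/8·16 + 3/8·8 = 13.
Skilled pays no cost for no certificate, so net payoff = 13.

13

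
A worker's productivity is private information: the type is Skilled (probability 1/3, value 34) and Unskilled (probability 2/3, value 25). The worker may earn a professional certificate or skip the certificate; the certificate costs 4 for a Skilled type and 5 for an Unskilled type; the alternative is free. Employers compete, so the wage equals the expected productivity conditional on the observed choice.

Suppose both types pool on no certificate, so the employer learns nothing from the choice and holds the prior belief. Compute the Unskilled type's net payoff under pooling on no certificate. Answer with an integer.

28

Pooled wage = 1/3·34 + 2/3·25 = 28.
Unskilled pays no cost for no certificate, so net payoff = 28.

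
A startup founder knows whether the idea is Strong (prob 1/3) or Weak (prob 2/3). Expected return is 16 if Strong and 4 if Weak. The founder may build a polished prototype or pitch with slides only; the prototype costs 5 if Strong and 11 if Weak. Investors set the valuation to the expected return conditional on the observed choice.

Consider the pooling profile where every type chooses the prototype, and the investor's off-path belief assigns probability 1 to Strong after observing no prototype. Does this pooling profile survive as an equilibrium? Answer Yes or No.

On path, the investor holds the prior and pays 1/3·16 + 2/3·4 = 8. Off path (no prototype), believing Strong, it pays 16.
Strong: the prototype nets 8 − 5 = 3; no prototype nets 16. Strong would deviate.
Weak: the prototype nets 8 − 11 = -3; no prototype nets 16. Weak would deviate.
A type deviates, so pooling fails.

No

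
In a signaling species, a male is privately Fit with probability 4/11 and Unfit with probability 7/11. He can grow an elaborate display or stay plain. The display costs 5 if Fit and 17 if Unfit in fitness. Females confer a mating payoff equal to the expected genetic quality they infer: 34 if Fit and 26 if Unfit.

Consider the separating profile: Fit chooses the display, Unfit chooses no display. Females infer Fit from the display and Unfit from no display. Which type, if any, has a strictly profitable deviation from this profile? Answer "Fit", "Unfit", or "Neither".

Neither

The display pays 34; no display pays 26.
Fit: assigned the display, nets 34 − 5 = 29; deviating to no display nets 26.
Unfit: assigned no display, nets 26; deviating to the display nets 34 − 17 = 17.
Both types strictly prefer their assigned action; no profitable deviation.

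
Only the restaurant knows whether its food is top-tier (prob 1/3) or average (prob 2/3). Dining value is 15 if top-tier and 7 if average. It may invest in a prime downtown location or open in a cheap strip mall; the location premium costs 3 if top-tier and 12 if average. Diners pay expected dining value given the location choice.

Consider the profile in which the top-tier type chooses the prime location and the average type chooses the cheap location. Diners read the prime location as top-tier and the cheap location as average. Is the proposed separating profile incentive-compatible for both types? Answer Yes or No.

Under these beliefs, the prime location earns price premium 15 and the cheap location earns price premium 7.
top-tier: the prime location nets 15 − 3 = 12; the cheap location nets 7. top-tier prefers the prime location.
average: the prime location nets 15 − 12 = 3; the cheap location nets 7. average prefers the cheap location.
Neither type deviates, so the separating profile is an equilibrium.

Yes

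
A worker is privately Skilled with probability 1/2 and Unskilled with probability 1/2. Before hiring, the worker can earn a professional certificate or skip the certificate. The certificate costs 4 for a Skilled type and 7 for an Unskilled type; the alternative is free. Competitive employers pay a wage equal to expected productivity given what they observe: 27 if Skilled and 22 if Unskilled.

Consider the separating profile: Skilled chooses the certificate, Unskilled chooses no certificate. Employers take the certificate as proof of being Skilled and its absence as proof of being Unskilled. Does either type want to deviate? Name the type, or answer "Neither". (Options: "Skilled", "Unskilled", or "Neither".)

Neither

The certificate pays 27; no certificate pays 22.
Skilled: assigned the certificate, nets 27 − 4 = 23; deviating to no certificate nets 22.
Unskilled: assigned no certificate, nets 22; deviating to the certificate nets 27 − 7 = 20.
Both types strictly prefer their assigned action; no profitable deviation.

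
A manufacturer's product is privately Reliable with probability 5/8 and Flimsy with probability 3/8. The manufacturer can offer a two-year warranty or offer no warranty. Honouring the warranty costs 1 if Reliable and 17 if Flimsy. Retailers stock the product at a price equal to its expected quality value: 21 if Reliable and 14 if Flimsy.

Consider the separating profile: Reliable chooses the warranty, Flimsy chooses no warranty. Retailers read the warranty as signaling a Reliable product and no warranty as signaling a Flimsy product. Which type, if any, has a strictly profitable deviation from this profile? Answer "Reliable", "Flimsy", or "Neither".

The warranty pays 21; no warranty pays 14.
Reliable: assigned the warranty, nets 21 − 1 = 20; deviating to no warranty nets 14.
Flimsy: assigned no warranty, nets 14; deviating to the warranty nets 21 − 17 = 4.
Both types strictly prefer their assigned action; no profitable deviation.

Neither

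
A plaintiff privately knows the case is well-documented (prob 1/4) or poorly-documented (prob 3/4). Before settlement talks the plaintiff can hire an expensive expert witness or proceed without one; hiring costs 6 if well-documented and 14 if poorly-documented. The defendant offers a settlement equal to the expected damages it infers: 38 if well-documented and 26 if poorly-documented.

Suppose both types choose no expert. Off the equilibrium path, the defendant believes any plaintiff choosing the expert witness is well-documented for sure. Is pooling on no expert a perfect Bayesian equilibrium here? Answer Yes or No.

No

On path, the defendant holds the prior and pays 1/4·38 + 3/4·26 = 29. Off path (the expert witness), believing well-documented, it pays 38.
well-documented: no expert nets 29; the expert witness nets 38 − 6 = 32. well-documented would deviate.
poorly-documented: no expert nets 29; the expert witness nets 38 − 14 = 24. poorly-documented stays.
A type deviates, so pooling fails.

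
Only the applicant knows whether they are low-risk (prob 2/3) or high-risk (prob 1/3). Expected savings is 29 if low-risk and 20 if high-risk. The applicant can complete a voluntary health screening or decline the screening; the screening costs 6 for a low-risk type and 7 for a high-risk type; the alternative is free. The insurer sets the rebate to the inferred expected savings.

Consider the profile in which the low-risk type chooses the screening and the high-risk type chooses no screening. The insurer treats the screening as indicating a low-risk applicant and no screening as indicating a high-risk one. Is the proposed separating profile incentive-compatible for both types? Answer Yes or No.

Under these beliefs, the screening earns rebate 29 and no screening earns rebate 20.
low-risk: the screening nets 29 − 6 = 23; no screening nets 20. low-risk prefers the screening.
high-risk: the screening nets 29 − 7 = 22; no screening nets 20. high-risk would deviate to the screening.
high-risk has a profitable deviation, so the profile is not an equilibrium.

No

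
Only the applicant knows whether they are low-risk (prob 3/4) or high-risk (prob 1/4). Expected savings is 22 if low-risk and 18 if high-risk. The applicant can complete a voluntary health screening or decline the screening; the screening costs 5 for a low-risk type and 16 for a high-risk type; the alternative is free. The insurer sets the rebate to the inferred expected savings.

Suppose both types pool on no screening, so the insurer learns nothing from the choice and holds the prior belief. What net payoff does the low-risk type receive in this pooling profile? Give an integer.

21

Pooled rebate = 3/4·22 + 1/4·18 = 21.
low-risk pays no cost for no screening, so net payoff = 21.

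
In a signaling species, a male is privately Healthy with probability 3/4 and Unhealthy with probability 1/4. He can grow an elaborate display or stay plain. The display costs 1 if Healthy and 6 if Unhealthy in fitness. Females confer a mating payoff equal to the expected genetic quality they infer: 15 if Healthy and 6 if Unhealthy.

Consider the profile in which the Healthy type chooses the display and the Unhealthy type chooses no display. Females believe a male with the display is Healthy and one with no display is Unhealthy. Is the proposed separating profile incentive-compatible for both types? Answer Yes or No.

Under these beliefs, the display earns mating payoff 15 and no display earns mating payoff 6.
Healthy: the display nets 15 − 1 = 14; no display nets 6. Healthy prefers the display.
Unhealthy: the display nets 15 − 6 = 9; no display nets 6. Unhealthy would deviate to the display.
Unhealthy has a profitable deviation, so the profile is not an equilibrium.

No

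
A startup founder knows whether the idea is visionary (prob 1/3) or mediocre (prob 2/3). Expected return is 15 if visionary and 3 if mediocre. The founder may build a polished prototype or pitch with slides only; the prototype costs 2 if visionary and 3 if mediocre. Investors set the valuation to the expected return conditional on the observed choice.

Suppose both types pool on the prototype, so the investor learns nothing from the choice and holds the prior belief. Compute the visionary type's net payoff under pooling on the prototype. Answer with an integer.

Pooled valuation = 1/3·15 + 2/3·3 = 7.
visionary pays cost 2 for the prototype, so net payoff = 7 − 2 = 5.

5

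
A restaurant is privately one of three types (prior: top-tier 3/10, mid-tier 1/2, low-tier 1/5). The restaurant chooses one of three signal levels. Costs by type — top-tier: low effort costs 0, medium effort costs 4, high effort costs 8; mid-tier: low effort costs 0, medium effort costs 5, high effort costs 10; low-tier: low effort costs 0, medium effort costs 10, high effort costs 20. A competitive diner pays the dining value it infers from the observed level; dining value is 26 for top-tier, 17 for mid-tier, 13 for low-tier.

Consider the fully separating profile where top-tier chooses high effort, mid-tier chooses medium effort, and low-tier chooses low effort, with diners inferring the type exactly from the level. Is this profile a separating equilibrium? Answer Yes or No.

Separating price premiums: high effort → 26, medium effort → 17, low effort → 13.
top-tier (assigned high effort): low effort: 13 − 0 = 13; medium effort: 17 − 4 = 13; high effort: 26 − 8 = 18. top-tier stays.
mid-tier (assigned medium effort): low effort: 13 − 0 = 13; medium effort: 17 − 5 = 12; high effort: 26 − 10 = 16. mid-tier prefers high effort.
low-tier (assigned low effort): low effort: 13 − 0 = 13; medium effort: 17 − 10 = 7; high effort: 26 − 20 = 6. low-tier stays.
At least one type deviates; the separating profile fails.

No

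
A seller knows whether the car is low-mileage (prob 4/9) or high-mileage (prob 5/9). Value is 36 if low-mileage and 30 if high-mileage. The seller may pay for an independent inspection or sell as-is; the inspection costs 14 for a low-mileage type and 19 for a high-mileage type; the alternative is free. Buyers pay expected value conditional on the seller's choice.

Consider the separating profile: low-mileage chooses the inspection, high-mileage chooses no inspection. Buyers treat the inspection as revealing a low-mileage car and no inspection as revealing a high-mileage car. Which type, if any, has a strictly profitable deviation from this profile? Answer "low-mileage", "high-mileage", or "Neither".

low-mileage

The inspection pays 36; no inspection pays 30.
low-mileage: assigned the inspection, nets 36 − 14 = 22; deviating to no inspection nets 30.
high-mileage: assigned no inspection, nets 30; deviating to the inspection nets 36 − 19 = 17.
The low-mileage type gains 8 by deviating.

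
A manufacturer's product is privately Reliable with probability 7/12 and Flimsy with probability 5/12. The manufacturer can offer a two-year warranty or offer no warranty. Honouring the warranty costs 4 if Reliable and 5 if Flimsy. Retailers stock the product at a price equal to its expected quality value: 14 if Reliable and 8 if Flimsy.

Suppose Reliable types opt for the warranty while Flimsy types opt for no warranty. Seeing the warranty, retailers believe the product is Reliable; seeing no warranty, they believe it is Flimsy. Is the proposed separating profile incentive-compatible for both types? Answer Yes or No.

Under these beliefs, the warranty earns price 14 and no warranty earns price 8.
Reliable: the warranty nets 14 − 4 = 10; no warranty nets 8. Reliable prefers the warranty.
Flimsy: the warranty nets 14 − 5 = 9; no warranty nets 8. Flimsy would deviate to the warranty.
Flimsy has a profitable deviation, so the profile is not an equilibrium.

No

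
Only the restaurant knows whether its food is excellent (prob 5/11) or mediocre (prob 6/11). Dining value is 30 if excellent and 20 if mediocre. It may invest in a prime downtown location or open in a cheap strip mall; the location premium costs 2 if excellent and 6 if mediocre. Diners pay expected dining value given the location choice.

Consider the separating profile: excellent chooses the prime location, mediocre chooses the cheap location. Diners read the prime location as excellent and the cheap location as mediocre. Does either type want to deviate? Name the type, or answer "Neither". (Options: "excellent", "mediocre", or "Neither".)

The prime location pays 30; the cheap location pays 20.
excellent: assigned the prime location, nets 30 − 2 = 28; deviating to the cheap location nets 20.
mediocre: assigned the cheap location, nets 20; deviating to the prime location nets 30 − 6 = 24.
The mediocre type gains 4 by deviating.

mediocre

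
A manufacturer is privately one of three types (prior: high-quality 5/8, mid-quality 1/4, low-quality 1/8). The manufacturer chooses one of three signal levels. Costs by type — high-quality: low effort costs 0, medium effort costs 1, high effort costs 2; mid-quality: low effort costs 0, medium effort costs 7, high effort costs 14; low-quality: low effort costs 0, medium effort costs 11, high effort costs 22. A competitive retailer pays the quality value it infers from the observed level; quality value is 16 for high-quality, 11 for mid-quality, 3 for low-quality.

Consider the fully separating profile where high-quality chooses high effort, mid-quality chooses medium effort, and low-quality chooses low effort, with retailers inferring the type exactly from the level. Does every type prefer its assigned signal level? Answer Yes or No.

Yes

Separating prices: high effort → 16, medium effort → 11, low effort → 3.
high-quality (assigned high effort): low effort: 3 − 0 = 3; medium effort: 11 − 1 = 10; high effort: 16 − 2 = 14. high-quality stays.
mid-quality (assigned medium effort): low effort: 3 − 0 = 3; medium effort: 11 − 7 = 4; high effort: 16 − 14 = 2. mid-quality stays.
low-quality (assigned low effort): low effort: 3 − 0 = 3; medium effort: 11 − 11 = 0; high effort: 16 − 22 = -6. low-quality stays.
Every type prefers its assigned level; separation holds.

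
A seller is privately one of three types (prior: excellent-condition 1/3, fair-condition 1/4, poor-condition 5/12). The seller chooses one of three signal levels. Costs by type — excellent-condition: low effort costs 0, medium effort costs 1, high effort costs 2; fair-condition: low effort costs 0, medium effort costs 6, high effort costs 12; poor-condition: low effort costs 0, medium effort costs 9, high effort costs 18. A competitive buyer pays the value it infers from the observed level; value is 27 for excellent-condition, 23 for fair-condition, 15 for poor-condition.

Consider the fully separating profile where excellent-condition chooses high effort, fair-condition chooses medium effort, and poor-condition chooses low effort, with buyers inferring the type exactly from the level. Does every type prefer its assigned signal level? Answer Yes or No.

Separating prices: high effort → 27, medium effort → 23, low effort → 15.
excellent-condition (assigned high effort): low effort: 15 − 0 = 15; medium effort: 23 − 1 = 22; high effort: 27 − 2 = 25. excellent-condition stays.
fair-condition (assigned medium effort): low effort: 15 − 0 = 15; medium effort: 23 − 6 = 17; high effort: 27 − 12 = 15. fair-condition stays.
poor-condition (assigned low effort): low effort: 15 − 0 = 15; medium effort: 23 − 9 = 14; high effort: 27 − 18 = 9. poor-condition stays.
Every type prefers its assigned level; separation holds.

Yes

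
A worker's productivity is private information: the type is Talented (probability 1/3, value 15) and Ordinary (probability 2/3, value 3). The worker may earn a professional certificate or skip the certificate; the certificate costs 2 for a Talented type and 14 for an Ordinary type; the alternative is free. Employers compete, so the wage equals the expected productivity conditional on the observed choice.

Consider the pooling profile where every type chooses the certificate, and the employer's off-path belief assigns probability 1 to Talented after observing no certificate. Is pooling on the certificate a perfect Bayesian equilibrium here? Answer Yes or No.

No

On path, the employer holds the prior and pays 1/3·15 + 2/3·3 = 7. Off path (no certificate), believing Talented, it pays 15.
Talented: the certificate nets 7 − 2 = 5; no certificate nets 15. Talented would deviate.
Ordinary: the certificate nets 7 − 14 = -7; no certificate nets 15. Ordinary would deviate.
A type deviates, so pooling fails.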